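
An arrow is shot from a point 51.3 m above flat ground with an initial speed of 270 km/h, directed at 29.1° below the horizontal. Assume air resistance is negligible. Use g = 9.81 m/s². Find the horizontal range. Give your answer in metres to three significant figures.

79.3 m

Convert: 270 km/h = 270/3.6 = 75.00 m/s.
vₓ = 75.00 cos 29.1° = 65.53 m/s; v_y0 = −36.48 m/s (downward).
With up positive and y = 0 at the ground: y(t) = 51.3 + (−36.48) t − 4.905 t². Setting y = 0 and taking the positive root: t = [−36.48 + √(36.48² + 2·9.81·51.3)] / 9.81 = (−36.48 + 48.34) / 9.81 = 1.210 s.
Horizontal distance: R = vₓ t = 65.53 × 1.210 = 79.27 m.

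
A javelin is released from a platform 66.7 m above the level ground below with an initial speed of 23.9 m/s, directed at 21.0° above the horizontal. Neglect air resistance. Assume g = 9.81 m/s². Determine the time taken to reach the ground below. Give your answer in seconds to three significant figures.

4.66 s

Horizontal component vₓ = 23.90 cos 21.0° = 22.31 m/s; vertical v_y0 = 23.90 sin 21.0° = 8.565 m/s.
The projectile lands when y = 66.7 + (8.565) t − ½·9.81·t² = 0. Positive root: t = (8.565 + √(8.565² + 2·9.81·66.7)) / 9.81 = (8.565 + 37.18) / 9.81 = 4.663 s.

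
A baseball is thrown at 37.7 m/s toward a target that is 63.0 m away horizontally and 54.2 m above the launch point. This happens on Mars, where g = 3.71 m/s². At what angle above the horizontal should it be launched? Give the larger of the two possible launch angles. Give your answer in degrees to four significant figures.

84.87°

Trajectory: y = x tanθ − g x² (1 + tan²θ)/(2v₀²). With x = 63.0, y = 54.2, v₀ = 37.7, g = 3.71:
5.180 tan²θ − 63.0 tanθ + (59.38) = 0.
tanθ = [63.0 ± √(63.0² − 4 × 5.180 × (59.38))] / (2 × 5.180) = (63.0 ± 52.33) / 10.36, giving tanθ = 1.030 or 11.13.
θ = 45.84° or 84.87°; the larger is 84.87°.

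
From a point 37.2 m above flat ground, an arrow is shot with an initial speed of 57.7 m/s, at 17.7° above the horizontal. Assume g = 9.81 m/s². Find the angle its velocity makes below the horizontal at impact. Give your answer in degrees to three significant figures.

Horizontal component vₓ = 57.70 cos 17.7° = 54.97 m/s; vertical v_y0 = 57.70 sin 17.7° = 17.54 m/s.
With up positive and y = 0 at the ground: y(t) = 37.2 + (17.54) t − 4.905 t². Setting y = 0 and taking the positive root: t = [17.54 + √(17.54² + 2·9.81·37.2)] / 9.81 = (17.54 + 32.21) / 9.81 = 5.072 s.
At impact: v_y = v_y0 − g t = −32.21 m/s; vₓ = 54.97 m/s.
Angle below horizontal: arctan(|v_y|/vₓ) = arctan(32.21/54.97) = 30.37°.

30.4°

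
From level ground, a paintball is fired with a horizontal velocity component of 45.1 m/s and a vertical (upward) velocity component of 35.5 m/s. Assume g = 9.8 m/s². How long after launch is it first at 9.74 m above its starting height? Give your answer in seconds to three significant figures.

Set y = v_y0 t − ½ g t² = 9.74: 4.900 t² − 35.50 t + 9.74 = 0.
t = [35.50 ± √(35.50² − 2·9.80·9.74)] / 9.80 = (35.50 ± 32.70) / 9.80, so t = 0.2856 s or t = 6.959 s.
The first (ascending) time is 0.2856 s.

0.286 s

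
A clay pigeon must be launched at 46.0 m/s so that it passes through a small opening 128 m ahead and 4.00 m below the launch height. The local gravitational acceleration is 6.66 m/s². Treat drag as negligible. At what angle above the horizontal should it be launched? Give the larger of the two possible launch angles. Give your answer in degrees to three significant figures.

78.2°

Trajectory: y = x tanθ − g x² (1 + tan²θ)/(2v₀²). With x = 128, y = −4.00, v₀ = 46.0, g = 6.66:
25.78 tan²θ − 128 tanθ + (21.78) = 0.
tanθ = [128 ± √(128² − 4 × 25.78 × (21.78))] / (2 × 25.78) = (128 ± 118.9) / 51.57, giving tanθ = 0.1765 or 4.788.
θ = 10.01° or 78.20°; the larger is 78.20°.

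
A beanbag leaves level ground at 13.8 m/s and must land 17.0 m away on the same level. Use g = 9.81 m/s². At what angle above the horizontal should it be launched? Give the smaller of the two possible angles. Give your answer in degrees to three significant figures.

From R = (v₀²/g) sin 2θ: sin 2θ = 9.81 × 17.0 / 190.44 = 0.8757.
2θ = 61.13° or 180° − 61.13° = 118.9°, so θ = 30.56° or 59.44°.
The smaller angle is 30.56°.

30.6°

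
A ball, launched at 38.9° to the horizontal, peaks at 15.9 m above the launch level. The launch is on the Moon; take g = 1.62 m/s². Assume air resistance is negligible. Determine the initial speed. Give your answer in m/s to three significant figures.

11.4 m/s

At the peak v_y = 0, so v_y0 = √(2gH) = √(2 × 1.62 × 15.9) = 7.177 m/s.
v_y0 = v₀ sin θ ⇒ v₀ = 7.177 / sin 38.9° = 11.43 m/s.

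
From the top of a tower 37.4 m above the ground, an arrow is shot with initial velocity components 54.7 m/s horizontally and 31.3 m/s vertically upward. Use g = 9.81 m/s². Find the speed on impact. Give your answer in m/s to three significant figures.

The projectile lands when y = 37.4 + (31.30) t − ½·9.81·t² = 0. Positive root: t = (31.30 + √(31.30² + 2·9.81·37.4)) / 9.81 = (31.30 + 41.39) / 9.81 = 7.410 s.
Vertical velocity at impact: v_y = v_y0 − g t = 31.30 − 9.81 × 7.410 = −41.39 m/s.
Speed: |v| = √(vₓ² + v_y²) = √(54.70² + 41.39²) = 68.60 m/s.

68.6 m/s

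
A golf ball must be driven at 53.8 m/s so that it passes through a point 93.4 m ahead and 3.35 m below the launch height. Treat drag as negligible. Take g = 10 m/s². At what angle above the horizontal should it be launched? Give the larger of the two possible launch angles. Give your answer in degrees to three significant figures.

80.6°

Trajectory: y = x tanθ − g x² (1 + tan²θ)/(2v₀²). With x = 93.4, y = −3.35, v₀ = 53.8, g = 10.0:
15.07 tan²θ − 93.4 tanθ + (11.72) = 0.
tanθ = [93.4 ± √(93.4² − 4 × 15.07 × (11.72))] / (2 × 15.07) = (93.4 ± 89.54) / 30.14, giving tanθ = 0.1281 or 6.070.
θ = 7.301° or 80.64°; the larger is 80.64°.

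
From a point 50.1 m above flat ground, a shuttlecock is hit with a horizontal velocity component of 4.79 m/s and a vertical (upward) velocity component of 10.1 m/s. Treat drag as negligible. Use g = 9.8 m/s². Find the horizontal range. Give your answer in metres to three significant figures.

With up positive and y = 0 at the ground: y(t) = 50.1 + (10.10) t − 4.900 t². Setting y = 0 and taking the positive root: t = [10.10 + √(10.10² + 2·9.80·50.1)] / 9.80 = (10.10 + 32.92) / 9.80 = 4.390 s.
Horizontal distance: R = vₓ t = 4.790 × 4.390 = 21.03 m.

21.0 m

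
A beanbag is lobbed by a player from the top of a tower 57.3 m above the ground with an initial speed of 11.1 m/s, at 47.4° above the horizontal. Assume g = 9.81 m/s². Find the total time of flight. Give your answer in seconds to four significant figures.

vₓ = 11.10 cos 47.4° = 7.513 m/s; v_y0 = 11.10 sin 47.4° = 8.171 m/s.
With up positive and y = 0 at the ground: y(t) = 57.3 + (8.171) t − 4.905 t². Setting y = 0 and taking the positive root: t = [8.171 + √(8.171² + 2·9.81·57.3)] / 9.81 = (8.171 + 34.51) / 9.81 = 4.351 s.

4.351 s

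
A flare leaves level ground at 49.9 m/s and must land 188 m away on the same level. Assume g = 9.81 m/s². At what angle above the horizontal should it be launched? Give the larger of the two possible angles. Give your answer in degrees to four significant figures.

R = v₀² sin 2θ / g gives sin 2θ = gR/v₀² = 9.81·188/49.9² = 0.7407.
2θ = 47.79° or 180° − 47.79° = 132.2°, so θ = 23.89° or 66.11°.
The larger angle is 66.11°.

66.11°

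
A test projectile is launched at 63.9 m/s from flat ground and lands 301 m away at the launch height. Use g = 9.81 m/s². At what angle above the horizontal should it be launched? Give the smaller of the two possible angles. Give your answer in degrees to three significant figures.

23.2°

Level-ground range R = v₀² sin(2θ)/g ⇒ sin(2θ) = gR/v₀² = 9.81 × 301 / 63.9² = 0.7232.
2θ = 46.32° or 180° − 46.32° = 133.7°, so θ = 23.16° or 66.84°.
The smaller angle is 23.16°.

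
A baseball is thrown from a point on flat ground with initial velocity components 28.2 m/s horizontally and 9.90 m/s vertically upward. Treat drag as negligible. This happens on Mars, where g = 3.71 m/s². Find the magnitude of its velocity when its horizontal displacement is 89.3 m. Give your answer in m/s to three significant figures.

At x = 89.3 m, t = x/vₓ = 89.3/28.20 = 3.167 s.
Vertical velocity there: v_y = v_y0 − g t = 9.900 − 3.71 × 3.167 = −1.848 m/s.
Speed: √(vₓ² + v_y²) = √(28.20² + 1.848²) = 28.26 m/s.

28.3 m/s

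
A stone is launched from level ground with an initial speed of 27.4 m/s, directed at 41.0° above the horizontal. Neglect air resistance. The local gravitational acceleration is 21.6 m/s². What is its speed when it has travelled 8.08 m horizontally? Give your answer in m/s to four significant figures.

22.77 m/s

vₓ = 27.40 cos 41.0° = 20.68 m/s; v_y0 = 27.40 sin 41.0° = 17.98 m/s.
At x = 8.08 m, t = x/vₓ = 8.08/20.68 = 0.3907 s.
Vertical velocity there: v_y = v_y0 − g t = 17.98 − 21.6 × 0.3907 = 9.536 m/s.
Speed: √(vₓ² + v_y²) = √(20.68² + 9.536²) = 22.77 m/s.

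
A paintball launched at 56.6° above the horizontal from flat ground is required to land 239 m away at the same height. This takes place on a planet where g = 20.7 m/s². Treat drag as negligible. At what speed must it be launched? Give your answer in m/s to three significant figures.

From R = (v₀² / g) sin 2θ: v₀ = √(gR / sin 2θ).
v₀ = √(20.7 × 239 / sin 113.2°) = √(4947 / 0.9191) = √5382.6 = 73.37 m/s.

73.4 m/s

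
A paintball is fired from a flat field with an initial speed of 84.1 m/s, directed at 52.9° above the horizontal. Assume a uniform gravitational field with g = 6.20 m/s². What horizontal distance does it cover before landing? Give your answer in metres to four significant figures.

1098 m

Components: vₓ = 84.10 cos 52.9° = 50.73 m/s, v_y0 = 84.10 sin 52.9° = 67.08 m/s.
Time aloft: T = 2 v_y0 / g = 2 × 67.08 / 6.20 = 21.64 s.
Range: R = vₓ T = 50.73 × 21.64 = 1098 m.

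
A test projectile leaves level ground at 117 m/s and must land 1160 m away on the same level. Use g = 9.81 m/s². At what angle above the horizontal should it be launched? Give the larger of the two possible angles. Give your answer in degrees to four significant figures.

Level-ground range R = v₀² sin(2θ)/g ⇒ sin(2θ) = gR/v₀² = 9.81 × 1160 / 117² = 0.8313.
2θ = 56.23° or 180° − 56.23° = 123.8°, so θ = 28.12° or 61.88°.
The larger angle is 61.88°.

61.88°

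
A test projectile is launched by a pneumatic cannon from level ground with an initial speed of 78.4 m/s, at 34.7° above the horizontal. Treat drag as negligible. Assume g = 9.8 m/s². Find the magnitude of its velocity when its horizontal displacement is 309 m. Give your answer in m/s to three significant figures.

64.5 m/s

Components: vₓ = 78.40 cos 34.7° = 64.46 m/s, v_y0 = 78.40 sin 34.7° = 44.63 m/s.
Time to reach x = 309 m: t = x/vₓ = 309/64.46 = 4.794 s.
Vertical velocity there: v_y = v_y0 − g t = 44.63 − 9.80 × 4.794 = −2.349 m/s.
Speed: √(vₓ² + v_y²) = √(64.46² + 2.349²) = 64.50 m/s.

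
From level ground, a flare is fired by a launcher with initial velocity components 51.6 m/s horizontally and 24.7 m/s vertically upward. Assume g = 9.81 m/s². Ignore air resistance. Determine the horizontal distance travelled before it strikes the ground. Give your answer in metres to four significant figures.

259.8 m

Time aloft: T = 2 v_y0 / g = 2 × 24.70 / 9.81 = 5.036 s.
Range: R = vₓ T = 51.60 × 5.036 = 259.8 m.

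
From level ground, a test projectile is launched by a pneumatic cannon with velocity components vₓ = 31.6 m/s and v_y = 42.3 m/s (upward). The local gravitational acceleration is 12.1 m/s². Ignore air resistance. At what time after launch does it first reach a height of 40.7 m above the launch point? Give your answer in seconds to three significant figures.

Set y = v_y0 t − ½ g t² = 40.7: 6.050 t² − 42.30 t + 40.7 = 0.
Quadratic formula: t = (42.30 ± √804.35) / 12.1 = (42.30 ± 28.36) / 12.1 → t = 1.152 s or 5.840 s.
The first (ascending) time is 1.152 s.

1.15 s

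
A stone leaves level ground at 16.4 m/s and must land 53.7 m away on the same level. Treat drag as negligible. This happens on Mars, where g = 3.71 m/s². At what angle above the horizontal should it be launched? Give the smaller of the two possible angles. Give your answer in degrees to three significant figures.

23.9°

From R = (v₀²/g) sin 2θ: sin 2θ = 3.71 × 53.7 / 268.96 = 0.7407.
2θ = 47.79° or 180° − 47.79° = 132.2°, so θ = 23.90° or 66.10°.
The smaller angle is 23.90°.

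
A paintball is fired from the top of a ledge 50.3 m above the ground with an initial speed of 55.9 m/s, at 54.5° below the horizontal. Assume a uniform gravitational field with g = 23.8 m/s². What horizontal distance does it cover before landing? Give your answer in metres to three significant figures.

Horizontal component vₓ = 55.90 cos 54.5° = 32.46 m/s; vertical v_y0 = −45.51 m/s (downward).
The projectile lands when y = 50.3 + (−45.51) t − ½·23.8·t² = 0. Positive root: t = (−45.51 + √(45.51² + 2·23.8·50.3)) / 23.8 = (−45.51 + 66.82) / 23.8 = 0.8956 s.
Horizontal distance: R = vₓ t = 32.46 × 0.8956 = 29.07 m.

29.1 m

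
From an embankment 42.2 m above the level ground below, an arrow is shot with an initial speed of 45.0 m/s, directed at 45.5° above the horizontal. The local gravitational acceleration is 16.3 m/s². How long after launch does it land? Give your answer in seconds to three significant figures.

Horizontal component vₓ = 45.00 cos 45.5° = 31.54 m/s; vertical v_y0 = 45.00 sin 45.5° = 32.10 m/s.
The projectile lands when y = 42.2 + (32.10) t − ½·16.3·t² = 0. Positive root: t = (32.10 + √(32.10² + 2·16.3·42.2)) / 16.3 = (32.10 + 49.05) / 16.3 = 4.978 s.

4.98 s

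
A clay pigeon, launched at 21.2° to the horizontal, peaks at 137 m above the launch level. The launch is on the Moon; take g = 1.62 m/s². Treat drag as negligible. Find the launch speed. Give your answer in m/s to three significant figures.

58.3 m/s

At the peak v_y = 0, so v_y0 = √(2gH) = √(2 × 1.62 × 137) = 21.07 m/s.
v_y0 = v₀ sin θ ⇒ v₀ = 21.07 / sin 21.2° = 58.26 m/s.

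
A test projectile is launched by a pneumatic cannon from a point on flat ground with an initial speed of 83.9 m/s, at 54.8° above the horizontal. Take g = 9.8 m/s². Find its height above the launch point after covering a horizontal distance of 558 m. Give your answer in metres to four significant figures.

138.7 m

Components: vₓ = 83.90 cos 54.8° = 48.36 m/s, v_y0 = 83.90 sin 54.8° = 68.56 m/s.
At x = 558 m, t = x/vₓ = 558/48.36 = 11.54 s.
Height: y = v_y0 t − ½ g t² = 68.56 × 11.54 − 4.900 × 11.54² = 791.0 − 652.3 = 138.7 m.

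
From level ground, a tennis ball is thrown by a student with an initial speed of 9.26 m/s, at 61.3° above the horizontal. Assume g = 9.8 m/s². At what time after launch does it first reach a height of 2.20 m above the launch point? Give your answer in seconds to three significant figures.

Horizontal component vₓ = 9.260 cos 61.3° = 4.447 m/s; vertical v_y0 = 9.260 sin 61.3° = 8.122 m/s.
Height y(t) = 8.122 t − 4.900 t² = 2.20 gives 4.900 t² − 8.122 t + 2.20 = 0.
Quadratic formula: t = (8.122 ± √22.853) / 9.80 = (8.122 ± 4.780) / 9.80 → t = 0.3410 s or 1.317 s.
The first (ascending) time is 0.3410 s.

0.341 s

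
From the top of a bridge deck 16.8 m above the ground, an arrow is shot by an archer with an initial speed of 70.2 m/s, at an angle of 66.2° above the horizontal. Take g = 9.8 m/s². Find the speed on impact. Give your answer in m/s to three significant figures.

72.5 m/s

Resolve: vₓ = 70.20 cos 66.2° = 28.33 m/s and v_y0 = 70.20 sin 66.2° = 64.23 m/s.
The projectile lands when y = 16.8 + (64.23) t − ½·9.80·t² = 0. Positive root: t = (64.23 + √(64.23² + 2·9.80·16.8)) / 9.80 = (64.23 + 66.74) / 9.80 = 13.36 s.
Vertical velocity at impact: v_y = v_y0 − g t = 64.23 − 9.80 × 13.36 = −66.74 m/s.
Speed: |v| = √(vₓ² + v_y²) = √(28.33² + 66.74²) = 72.51 m/s.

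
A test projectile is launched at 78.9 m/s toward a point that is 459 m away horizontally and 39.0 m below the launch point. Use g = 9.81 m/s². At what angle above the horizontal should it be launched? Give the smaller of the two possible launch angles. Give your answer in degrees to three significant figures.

Trajectory: y = x tanθ − g x² (1 + tan²θ)/(2v₀²). With x = 459, y = −39.0, v₀ = 78.9, g = 9.81:
166.0 tan²θ − 459 tanθ + (127.0) = 0.
tanθ = [459 ± √(459² − 4 × 166.0 × (127.0))] / (2 × 166.0) = (459 ± 355.5) / 332.0, giving tanθ = 0.3119 or 2.453.
θ = 17.32° or 67.82°; the smaller is 17.32°.

17.3°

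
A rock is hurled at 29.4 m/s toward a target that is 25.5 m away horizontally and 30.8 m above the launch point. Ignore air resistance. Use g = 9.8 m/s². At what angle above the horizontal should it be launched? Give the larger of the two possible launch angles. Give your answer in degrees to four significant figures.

78.85°

Trajectory: y = x tanθ − g x² (1 + tan²θ)/(2v₀²). With x = 25.5, y = 30.8, v₀ = 29.4, g = 9.80:
3.686 tan²θ − 25.5 tanθ + (34.49) = 0.
tanθ = [25.5 ± √(25.5² − 4 × 3.686 × (34.49))] / (2 × 3.686) = (25.5 ± 11.91) / 7.372, giving tanθ = 1.844 or 5.074.
θ = 61.53° or 78.85°; the larger is 78.85°.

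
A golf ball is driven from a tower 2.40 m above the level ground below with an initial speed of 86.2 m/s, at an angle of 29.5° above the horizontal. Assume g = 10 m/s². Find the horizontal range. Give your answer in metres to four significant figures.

Components: vₓ = 86.20 cos 29.5° = 75.02 m/s, v_y0 = 86.20 sin 29.5° = 42.45 m/s.
The projectile lands when y = 2.40 + (42.45) t − ½·10.0·t² = 0. Positive root: t = (42.45 + √(42.45² + 2·10.0·2.40)) / 10.0 = (42.45 + 43.01) / 10.0 = 8.546 s.
Horizontal distance: R = vₓ t = 75.02 × 8.546 = 641.1 m.

641.1 m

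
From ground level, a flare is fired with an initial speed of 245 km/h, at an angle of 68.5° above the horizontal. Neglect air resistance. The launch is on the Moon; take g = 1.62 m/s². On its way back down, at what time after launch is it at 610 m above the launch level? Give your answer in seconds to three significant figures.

Convert: 245 km/h = 245/3.6 = 68.06 m/s.
Components: vₓ = 68.06 cos 68.5° = 24.94 m/s, v_y0 = 68.06 sin 68.5° = 63.32 m/s.
Height y(t) = 63.32 t − 0.8100 t² = 610 gives 0.8100 t² − 63.32 t + 610 = 0.
Quadratic formula: t = (63.32 ± √2033.0) / 1.62 = (63.32 ± 45.09) / 1.62 → t = 11.25 s or 66.92 s.
The descending-branch root is 66.92 s.

66.9 s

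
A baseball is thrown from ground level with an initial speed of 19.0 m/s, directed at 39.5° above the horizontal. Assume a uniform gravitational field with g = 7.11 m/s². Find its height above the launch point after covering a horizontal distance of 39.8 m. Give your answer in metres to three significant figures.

Components: vₓ = 19.00 cos 39.5° = 14.66 m/s, v_y0 = 19.00 sin 39.5° = 12.09 m/s.
x = vₓ t ⇒ t = 39.8/14.66 = 2.715 s.
Height: y = v_y0 t − ½ g t² = 12.09 × 2.715 − 3.555 × 2.715² = 32.81 − 26.20 = 6.609 m.

6.61 m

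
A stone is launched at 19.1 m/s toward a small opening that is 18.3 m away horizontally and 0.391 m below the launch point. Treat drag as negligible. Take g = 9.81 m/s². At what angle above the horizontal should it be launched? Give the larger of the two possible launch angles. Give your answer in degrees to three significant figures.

Trajectory: y = x tanθ − g x² (1 + tan²θ)/(2v₀²). With x = 18.3, y = −0.391, v₀ = 19.1, g = 9.81:
4.503 tan²θ − 18.3 tanθ + (4.112) = 0.
tanθ = [18.3 ± √(18.3² − 4 × 4.503 × (4.112))] / (2 × 4.503) = (18.3 ± 16.15) / 9.005, giving tanθ = 0.2387 or 3.826.
θ = 13.43° or 75.35°; the larger is 75.35°.

75.4°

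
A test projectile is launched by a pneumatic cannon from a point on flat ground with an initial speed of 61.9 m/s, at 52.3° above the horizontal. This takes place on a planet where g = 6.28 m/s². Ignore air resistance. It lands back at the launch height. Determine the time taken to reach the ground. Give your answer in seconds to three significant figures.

15.6 s

Horizontal component vₓ = 61.90 cos 52.3° = 37.85 m/s; vertical v_y0 = 61.90 sin 52.3° = 48.98 m/s.
Landing at launch height ⇒ T = 2 v_y0 / g = 2 × 48.98 / 6.28 = 15.60 s.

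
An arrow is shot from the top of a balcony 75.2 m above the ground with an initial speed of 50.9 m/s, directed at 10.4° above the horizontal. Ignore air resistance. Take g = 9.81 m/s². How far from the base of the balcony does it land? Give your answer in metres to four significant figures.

Components: vₓ = 50.90 cos 10.4° = 50.06 m/s, v_y0 = 50.90 sin 10.4° = 9.188 m/s.
With up positive and y = 0 at the ground: y(t) = 75.2 + (9.188) t − 4.905 t². Setting y = 0 and taking the positive root: t = [9.188 + √(9.188² + 2·9.81·75.2)] / 9.81 = (9.188 + 39.49) / 9.81 = 4.963 s.
Horizontal distance: R = vₓ t = 50.06 × 4.963 = 248.4 m.

248.4 m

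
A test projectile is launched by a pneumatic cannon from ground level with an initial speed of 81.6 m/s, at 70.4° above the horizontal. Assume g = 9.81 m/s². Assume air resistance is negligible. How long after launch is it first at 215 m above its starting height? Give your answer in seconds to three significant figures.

3.64 s

Horizontal component vₓ = 81.60 cos 70.4° = 27.37 m/s; vertical v_y0 = 81.60 sin 70.4° = 76.87 m/s.
Require v_y0 t − ½ g t² = 215, i.e. 4.905 t² − 76.87 t + 215 = 0.
t = [76.87 ± √(76.87² − 2·9.81·215)] / 9.81 = (76.87 ± 41.12) / 9.81, so t = 3.644 s or t = 12.03 s.
The first (ascending) time is 3.644 s.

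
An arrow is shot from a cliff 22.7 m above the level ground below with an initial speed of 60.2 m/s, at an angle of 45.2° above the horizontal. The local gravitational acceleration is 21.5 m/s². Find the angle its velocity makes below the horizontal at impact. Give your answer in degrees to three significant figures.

51.3°

Components: vₓ = 60.20 cos 45.2° = 42.42 m/s, v_y0 = 60.20 sin 45.2° = 42.72 m/s.
Vertical motion (up positive, ground at y = 0): 10.75 t² − (42.72) t − 22.7 = 0, so t = (42.72 + √(42.72² + 2·21.5·22.7)) / 21.5 = (42.72 + 52.92) / 21.5 = 4.448 s.
At impact: v_y = v_y0 − g t = −52.92 m/s; vₓ = 42.42 m/s.
Angle below horizontal: arctan(|v_y|/vₓ) = arctan(52.92/42.42) = 51.29°.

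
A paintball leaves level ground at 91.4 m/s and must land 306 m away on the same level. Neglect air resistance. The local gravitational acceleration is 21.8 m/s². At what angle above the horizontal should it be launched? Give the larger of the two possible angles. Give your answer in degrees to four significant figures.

From R = (v₀²/g) sin 2θ: sin 2θ = 21.8 × 306 / 8354.0 = 0.7985.
2θ = 52.99° or 180° − 52.99° = 127.0°, so θ = 26.49° or 63.51°.
The larger angle is 63.51°.

63.51°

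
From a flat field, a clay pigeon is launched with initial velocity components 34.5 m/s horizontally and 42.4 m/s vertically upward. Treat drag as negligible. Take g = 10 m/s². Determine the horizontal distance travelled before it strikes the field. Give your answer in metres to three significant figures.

Flight time T = 2 v_y0 / g = 8.480 s.
Horizontal distance R = vₓ T = 34.50 × 8.480 = 292.6 m.

293 m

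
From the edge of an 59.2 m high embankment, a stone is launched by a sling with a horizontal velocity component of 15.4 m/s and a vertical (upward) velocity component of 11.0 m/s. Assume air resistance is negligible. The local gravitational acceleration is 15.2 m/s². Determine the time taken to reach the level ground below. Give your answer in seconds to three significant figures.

3.61 s

The projectile lands when y = 59.2 + (11.00) t − ½·15.2·t² = 0. Positive root: t = (11.00 + √(11.00² + 2·15.2·59.2)) / 15.2 = (11.00 + 43.83) / 15.2 = 3.607 s.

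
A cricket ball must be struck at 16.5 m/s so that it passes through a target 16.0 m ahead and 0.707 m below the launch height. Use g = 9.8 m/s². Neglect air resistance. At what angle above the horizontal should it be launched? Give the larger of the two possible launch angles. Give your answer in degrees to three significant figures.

72.7°

Trajectory: y = x tanθ − g x² (1 + tan²θ)/(2v₀²). With x = 16.0, y = −0.707, v₀ = 16.5, g = 9.80:
4.608 tan²θ − 16.0 tanθ + (3.901) = 0.
tanθ = [16.0 ± √(16.0² − 4 × 4.608 × (3.901))] / (2 × 4.608) = (16.0 ± 13.57) / 9.215, giving tanθ = 0.2638 or 3.209.
θ = 14.78° or 72.69°; the larger is 72.69°.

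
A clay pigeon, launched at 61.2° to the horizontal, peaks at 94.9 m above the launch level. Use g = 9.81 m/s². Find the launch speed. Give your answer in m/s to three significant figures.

49.2 m/s

At the peak v_y = 0, so v_y0 = √(2gH) = √(2 × 9.81 × 94.9) = 43.15 m/s.
v_y0 = v₀ sin θ ⇒ v₀ = 43.15 / sin 61.2° = 49.24 m/s.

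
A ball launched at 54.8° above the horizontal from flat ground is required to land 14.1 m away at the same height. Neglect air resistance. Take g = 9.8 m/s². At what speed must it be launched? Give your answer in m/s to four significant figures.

12.11 m/s

From R = (v₀² / g) sin 2θ: v₀ = √(gR / sin 2θ).
v₀ = √(9.80 × 14.1 / sin 109.6°) = √(138.2 / 0.9421) = √146.68 = 12.11 m/s.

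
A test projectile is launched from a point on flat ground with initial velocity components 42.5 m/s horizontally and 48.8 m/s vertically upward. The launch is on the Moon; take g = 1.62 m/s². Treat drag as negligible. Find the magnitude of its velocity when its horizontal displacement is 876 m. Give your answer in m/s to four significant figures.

45.21 m/s

Time to reach x = 876 m: t = x/vₓ = 876/42.50 = 20.61 s.
Vertical velocity there: v_y = v_y0 − g t = 48.80 − 1.62 × 20.61 = 15.41 m/s.
Speed: √(vₓ² + v_y²) = √(42.50² + 15.41²) = 45.21 m/s.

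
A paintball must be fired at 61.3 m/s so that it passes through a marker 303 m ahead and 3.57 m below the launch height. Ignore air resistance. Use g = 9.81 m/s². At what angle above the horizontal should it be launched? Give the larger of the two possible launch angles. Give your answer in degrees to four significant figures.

64.07°

Trajectory: y = x tanθ − g x² (1 + tan²θ)/(2v₀²). With x = 303, y = −3.57, v₀ = 61.3, g = 9.81:
119.8 tan²θ − 303 tanθ + (116.3) = 0.
tanθ = [303 ± √(303² − 4 × 119.8 × (116.3))] / (2 × 119.8) = (303 ± 189.9) / 239.7, giving tanθ = 0.4718 or 2.057.
θ = 25.26° or 64.07°; the larger is 64.07°.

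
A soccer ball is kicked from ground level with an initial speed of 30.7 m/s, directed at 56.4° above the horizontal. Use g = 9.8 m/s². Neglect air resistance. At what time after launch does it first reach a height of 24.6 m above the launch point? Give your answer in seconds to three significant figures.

Components: vₓ = 30.70 cos 56.4° = 16.99 m/s, v_y0 = 30.70 sin 56.4° = 25.57 m/s.
Height y(t) = 25.57 t − 4.900 t² = 24.6 gives 4.900 t² − 25.57 t + 24.6 = 0.
Quadratic formula: t = (25.57 ± √171.70) / 9.80 = (25.57 ± 13.10) / 9.80 → t = 1.272 s or 3.946 s.
The first (ascending) time is 1.272 s.

1.27 s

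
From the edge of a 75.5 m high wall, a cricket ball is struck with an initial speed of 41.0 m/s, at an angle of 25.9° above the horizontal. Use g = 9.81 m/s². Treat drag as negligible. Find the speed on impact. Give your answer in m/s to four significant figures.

Resolve: vₓ = 41.00 cos 25.9° = 36.88 m/s and v_y0 = 41.00 sin 25.9° = 17.91 m/s.
With up positive and y = 0 at the ground: y(t) = 75.5 + (17.91) t − 4.905 t². Setting y = 0 and taking the positive root: t = [17.91 + √(17.91² + 2·9.81·75.5)] / 9.81 = (17.91 + 42.45) / 9.81 = 6.153 s.
Vertical velocity at impact: v_y = v_y0 − g t = 17.91 − 9.81 × 6.153 = −42.45 m/s.
Speed: |v| = √(vₓ² + v_y²) = √(36.88² + 42.45²) = 56.23 m/s.

56.23 m/s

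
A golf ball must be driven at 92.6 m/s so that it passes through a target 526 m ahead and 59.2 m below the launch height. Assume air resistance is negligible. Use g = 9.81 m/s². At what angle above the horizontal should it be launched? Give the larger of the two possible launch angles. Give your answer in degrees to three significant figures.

72.2°

Trajectory: y = x tanθ − g x² (1 + tan²θ)/(2v₀²). With x = 526, y = −59.2, v₀ = 92.6, g = 9.81:
158.3 tan²θ − 526 tanθ + (99.07) = 0.
tanθ = [526 ± √(526² − 4 × 158.3 × (99.07))] / (2 × 158.3) = (526 ± 462.6) / 316.5, giving tanθ = 0.2004 or 3.123.
θ = 11.33° or 72.25°; the larger is 72.25°.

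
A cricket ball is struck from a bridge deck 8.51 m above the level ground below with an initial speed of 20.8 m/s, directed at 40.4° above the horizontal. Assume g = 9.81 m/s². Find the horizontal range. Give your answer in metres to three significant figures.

51.9 m

Horizontal component vₓ = 20.80 cos 40.4° = 15.84 m/s; vertical v_y0 = 20.80 sin 40.4° = 13.48 m/s.
The projectile lands when y = 8.51 + (13.48) t − ½·9.81·t² = 0. Positive root: t = (13.48 + √(13.48² + 2·9.81·8.51)) / 9.81 = (13.48 + 18.67) / 9.81 = 3.278 s.
Horizontal distance: R = vₓ t = 15.84 × 3.278 = 51.92 m.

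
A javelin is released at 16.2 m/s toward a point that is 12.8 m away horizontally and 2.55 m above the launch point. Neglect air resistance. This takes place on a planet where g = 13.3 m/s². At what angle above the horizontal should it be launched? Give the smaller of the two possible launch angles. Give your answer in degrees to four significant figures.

Trajectory: y = x tanθ − g x² (1 + tan²θ)/(2v₀²). With x = 12.8, y = 2.55, v₀ = 16.2, g = 13.3:
4.152 tan²θ − 12.8 tanθ + (6.702) = 0.
tanθ = [12.8 ± √(12.8² − 4 × 4.152 × (6.702))] / (2 × 4.152) = (12.8 ± 7.249) / 8.303, giving tanθ = 0.6685 or 2.415.
θ = 33.76° or 67.50°; the smaller is 33.76°.

33.76°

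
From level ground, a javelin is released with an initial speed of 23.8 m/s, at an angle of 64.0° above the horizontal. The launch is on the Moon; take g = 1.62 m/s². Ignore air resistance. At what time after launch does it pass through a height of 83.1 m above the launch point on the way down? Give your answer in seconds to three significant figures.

vₓ = 23.80 cos 64.0° = 10.43 m/s; v_y0 = 23.80 sin 64.0° = 21.39 m/s.
Require v_y0 t − ½ g t² = 83.1, i.e. 0.8100 t² − 21.39 t + 83.1 = 0.
Quadratic formula: t = (21.39 ± √188.34) / 1.62 = (21.39 ± 13.72) / 1.62 → t = 4.733 s or 21.68 s.
The descending-branch root is 21.68 s.

21.7 s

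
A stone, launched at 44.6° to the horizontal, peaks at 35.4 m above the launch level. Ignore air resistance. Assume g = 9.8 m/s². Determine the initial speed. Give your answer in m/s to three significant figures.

At the peak v_y = 0, so v_y0 = √(2gH) = √(2 × 9.80 × 35.4) = 26.34 m/s.
v_y0 = v₀ sin θ ⇒ v₀ = 26.34 / sin 44.6° = 37.51 m/s.

37.5 m/s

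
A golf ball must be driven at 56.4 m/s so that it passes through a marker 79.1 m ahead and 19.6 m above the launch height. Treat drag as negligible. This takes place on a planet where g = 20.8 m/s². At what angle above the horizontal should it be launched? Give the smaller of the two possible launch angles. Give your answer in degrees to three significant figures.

30.9°

Trajectory: y = x tanθ − g x² (1 + tan²θ)/(2v₀²). With x = 79.1, y = 19.6, v₀ = 56.4, g = 20.8:
20.46 tan²θ − 79.1 tanθ + (40.06) = 0.
tanθ = [79.1 ± √(79.1² − 4 × 20.46 × (40.06))] / (2 × 20.46) = (79.1 ± 54.58) / 40.91, giving tanθ = 0.5993 or 3.267.
θ = 30.93° or 72.98°; the smaller is 30.93°.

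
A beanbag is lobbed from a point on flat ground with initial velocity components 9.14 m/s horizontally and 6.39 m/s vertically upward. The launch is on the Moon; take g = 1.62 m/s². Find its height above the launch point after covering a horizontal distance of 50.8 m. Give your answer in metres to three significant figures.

At x = 50.8 m, t = x/vₓ = 50.8/9.140 = 5.558 s.
Height: y = v_y0 t − ½ g t² = 6.390 × 5.558 − 0.8100 × 5.558² = 35.52 − 25.02 = 10.49 m.

10.5 m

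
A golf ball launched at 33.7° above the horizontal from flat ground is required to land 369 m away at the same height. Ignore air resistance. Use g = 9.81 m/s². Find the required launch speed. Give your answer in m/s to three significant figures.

62.6 m/s

From R = (v₀² / g) sin 2θ: v₀ = √(gR / sin 2θ).
v₀ = √(9.81 × 369 / sin 67.40°) = √(3620 / 0.9232) = √3921.0 = 62.62 m/s.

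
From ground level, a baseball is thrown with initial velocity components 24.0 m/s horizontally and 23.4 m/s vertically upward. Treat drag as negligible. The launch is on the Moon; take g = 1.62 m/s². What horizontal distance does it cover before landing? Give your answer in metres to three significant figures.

Time aloft: T = 2 v_y0 / g = 2 × 23.40 / 1.62 = 28.89 s.
Range: R = vₓ T = 24.00 × 28.89 = 693.3 m.

693 m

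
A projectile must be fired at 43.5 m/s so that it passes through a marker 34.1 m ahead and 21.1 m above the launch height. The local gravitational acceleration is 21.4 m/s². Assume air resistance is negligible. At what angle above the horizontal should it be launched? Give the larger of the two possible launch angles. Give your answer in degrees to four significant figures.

Trajectory: y = x tanθ − g x² (1 + tan²θ)/(2v₀²). With x = 34.1, y = 21.1, v₀ = 43.5, g = 21.4:
6.575 tan²θ − 34.1 tanθ + (27.68) = 0.
tanθ = [34.1 ± √(34.1² − 4 × 6.575 × (27.68))] / (2 × 6.575) = (34.1 ± 20.85) / 13.15, giving tanθ = 1.007 or 4.179.
θ = 45.21° or 76.54°; the larger is 76.54°.

76.54°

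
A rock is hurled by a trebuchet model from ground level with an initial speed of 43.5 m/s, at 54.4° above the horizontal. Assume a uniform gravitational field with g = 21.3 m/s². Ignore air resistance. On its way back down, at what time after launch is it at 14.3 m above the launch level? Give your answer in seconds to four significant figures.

Components: vₓ = 43.50 cos 54.4° = 25.32 m/s, v_y0 = 43.50 sin 54.4° = 35.37 m/s.
Height y(t) = 35.37 t − 10.65 t² = 14.3 gives 10.65 t² − 35.37 t + 14.3 = 0.
t = [35.37 ± √(35.37² − 2·21.3·14.3)] / 21.3 = (35.37 ± 25.33) / 21.3, so t = 0.4711 s or t = 2.850 s.
The descending-branch root is 2.850 s.

2.850 s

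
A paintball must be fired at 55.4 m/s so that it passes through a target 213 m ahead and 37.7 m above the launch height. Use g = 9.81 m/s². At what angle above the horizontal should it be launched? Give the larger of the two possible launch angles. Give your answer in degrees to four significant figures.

Trajectory: y = x tanθ − g x² (1 + tan²θ)/(2v₀²). With x = 213, y = 37.7, v₀ = 55.4, g = 9.81:
72.51 tan²θ − 213 tanθ + (110.2) = 0.
tanθ = [213 ± √(213² − 4 × 72.51 × (110.2))] / (2 × 72.51) = (213 ± 115.8) / 145.0, giving tanθ = 0.6704 or 2.267.
θ = 33.84° or 66.20°; the larger is 66.20°.

66.20°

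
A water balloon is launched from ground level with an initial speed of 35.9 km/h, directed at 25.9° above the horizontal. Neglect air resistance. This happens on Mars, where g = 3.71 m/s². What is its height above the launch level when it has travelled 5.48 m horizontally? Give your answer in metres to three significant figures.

1.97 m

Convert: 35.9 km/h = 35.9/3.6 = 9.972 m/s.
Components: vₓ = 9.972 cos 25.9° = 8.971 m/s, v_y0 = 9.972 sin 25.9° = 4.356 m/s.
Time to reach x = 5.48 m: t = x/vₓ = 5.48/8.971 = 0.6109 s.
Height: y = v_y0 t − ½ g t² = 4.356 × 0.6109 − 1.855 × 0.6109² = 2.661 − 0.6923 = 1.969 m.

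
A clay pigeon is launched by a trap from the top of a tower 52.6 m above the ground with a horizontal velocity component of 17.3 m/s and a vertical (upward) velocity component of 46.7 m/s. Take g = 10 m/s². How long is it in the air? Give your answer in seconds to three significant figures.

With up positive and y = 0 at the ground: y(t) = 52.6 + (46.70) t − 5.000 t². Setting y = 0 and taking the positive root: t = [46.70 + √(46.70² + 2·10.0·52.6)] / 10.0 = (46.70 + 56.86) / 10.0 = 10.36 s.

10.4 s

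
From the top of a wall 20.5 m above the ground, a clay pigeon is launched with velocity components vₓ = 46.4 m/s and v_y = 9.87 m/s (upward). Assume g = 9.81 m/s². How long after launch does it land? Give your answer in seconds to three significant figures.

The projectile lands when y = 20.5 + (9.870) t − ½·9.81·t² = 0. Positive root: t = (9.870 + √(9.870² + 2·9.81·20.5)) / 9.81 = (9.870 + 22.35) / 9.81 = 3.285 s.

3.28 s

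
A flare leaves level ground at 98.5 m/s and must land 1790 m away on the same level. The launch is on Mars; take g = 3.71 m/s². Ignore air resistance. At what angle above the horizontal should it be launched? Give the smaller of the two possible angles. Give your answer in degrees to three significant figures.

From R = (v₀²/g) sin 2θ: sin 2θ = 3.71 × 1790 / 9702.2 = 0.6845.
2θ = 43.19° or 180° − 43.19° = 136.8°, so θ = 21.60° or 68.40°.
The smaller angle is 21.60°.

21.6°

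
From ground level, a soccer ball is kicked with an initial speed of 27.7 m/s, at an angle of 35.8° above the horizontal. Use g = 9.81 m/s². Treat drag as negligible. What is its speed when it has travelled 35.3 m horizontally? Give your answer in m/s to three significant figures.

vₓ = 27.70 cos 35.8° = 22.47 m/s; v_y0 = 27.70 sin 35.8° = 16.20 m/s.
Time to reach x = 35.3 m: t = x/vₓ = 35.3/22.47 = 1.571 s.
Vertical velocity there: v_y = v_y0 − g t = 16.20 − 9.81 × 1.571 = 0.7896 m/s.
Speed: √(vₓ² + v_y²) = √(22.47² + 0.7896²) = 22.48 m/s.

22.5 m/s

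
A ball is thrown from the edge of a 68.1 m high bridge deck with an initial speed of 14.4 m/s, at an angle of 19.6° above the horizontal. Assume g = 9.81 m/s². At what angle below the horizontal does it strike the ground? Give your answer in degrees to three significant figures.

Horizontal component vₓ = 14.40 cos 19.6° = 13.57 m/s; vertical v_y0 = 14.40 sin 19.6° = 4.831 m/s.
The projectile lands when y = 68.1 + (4.831) t − ½·9.81·t² = 0. Positive root: t = (4.831 + √(4.831² + 2·9.81·68.1)) / 9.81 = (4.831 + 36.87) / 9.81 = 4.251 s.
At impact: v_y = v_y0 − g t = −36.87 m/s; vₓ = 13.57 m/s.
Angle below horizontal: arctan(|v_y|/vₓ) = arctan(36.87/13.57) = 69.80°.

69.8°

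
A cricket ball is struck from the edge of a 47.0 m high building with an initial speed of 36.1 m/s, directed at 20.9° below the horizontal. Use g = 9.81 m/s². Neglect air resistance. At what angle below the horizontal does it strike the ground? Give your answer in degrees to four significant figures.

Components: vₓ = 36.10 cos 20.9° = 33.72 m/s, v_y0 = −12.88 m/s (downward).
The projectile lands when y = 47.0 + (−12.88) t − ½·9.81·t² = 0. Positive root: t = (−12.88 + √(12.88² + 2·9.81·47.0)) / 9.81 = (−12.88 + 32.98) / 9.81 = 2.050 s.
At impact: v_y = v_y0 − g t = −32.98 m/s; vₓ = 33.72 m/s.
Angle below horizontal: arctan(|v_y|/vₓ) = arctan(32.98/33.72) = 44.36°.

44.36°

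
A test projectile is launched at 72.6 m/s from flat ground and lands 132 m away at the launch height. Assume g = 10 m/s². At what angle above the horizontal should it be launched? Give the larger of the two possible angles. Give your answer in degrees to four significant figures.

Level-ground range R = v₀² sin(2θ)/g ⇒ sin(2θ) = gR/v₀² = 10.0 × 132 / 72.6² = 0.2504.
2θ = 14.50° or 180° − 14.50° = 165.5°, so θ = 7.252° or 82.75°.
The larger angle is 82.75°.

82.75°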